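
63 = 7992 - 7929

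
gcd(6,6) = 6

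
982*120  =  117840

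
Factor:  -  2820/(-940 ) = 3^1 = 3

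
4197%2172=2025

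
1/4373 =1/4373 = 0.00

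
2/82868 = 1/41434 = 0.00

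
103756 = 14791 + 88965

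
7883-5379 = 2504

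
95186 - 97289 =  - 2103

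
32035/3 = 32035/3 = 10678.33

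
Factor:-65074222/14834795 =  - 2^1 * 5^(-1) * 17^( - 1)*23^1*43^1*167^1*197^1 * 174527^( - 1)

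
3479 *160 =556640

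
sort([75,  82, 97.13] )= [75, 82,97.13] 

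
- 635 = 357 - 992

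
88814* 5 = 444070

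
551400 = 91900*6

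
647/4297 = 647/4297 = 0.15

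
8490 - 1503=6987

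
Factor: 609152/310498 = 2^6*19^( - 1 )*4759^1*  8171^(-1) = 304576/155249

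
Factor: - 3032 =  - 2^3*379^1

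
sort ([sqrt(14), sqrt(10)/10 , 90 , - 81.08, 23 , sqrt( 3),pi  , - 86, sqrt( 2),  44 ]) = [ - 86,-81.08,sqrt( 10)/10,sqrt( 2 ),sqrt(3 ),pi, sqrt( 14),  23, 44 , 90]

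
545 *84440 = 46019800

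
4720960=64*73765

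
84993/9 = 9443 +2/3 = 9443.67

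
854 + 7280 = 8134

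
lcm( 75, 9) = 225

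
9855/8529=1 + 442/2843 = 1.16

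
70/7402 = 35/3701 = 0.01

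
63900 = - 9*(-7100 )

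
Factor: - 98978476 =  - 2^2*23^1 * 1075853^1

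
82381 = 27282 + 55099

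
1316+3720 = 5036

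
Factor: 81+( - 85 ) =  - 2^2  =  - 4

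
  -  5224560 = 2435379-7659939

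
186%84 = 18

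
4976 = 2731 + 2245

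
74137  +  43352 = 117489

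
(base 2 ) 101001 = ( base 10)41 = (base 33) 18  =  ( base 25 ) 1G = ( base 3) 1112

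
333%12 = 9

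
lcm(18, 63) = 126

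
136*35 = 4760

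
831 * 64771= 53824701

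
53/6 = 53/6  =  8.83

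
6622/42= 473/3  =  157.67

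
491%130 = 101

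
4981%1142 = 413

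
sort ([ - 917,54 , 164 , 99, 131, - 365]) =[-917 , - 365, 54, 99 , 131,164] 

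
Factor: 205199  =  157^1*1307^1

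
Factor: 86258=2^1 * 17^1*43^1*59^1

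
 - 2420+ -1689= -4109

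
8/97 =8/97 = 0.08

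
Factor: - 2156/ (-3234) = 2/3  =  2^1*3^ ( - 1) 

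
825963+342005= 1167968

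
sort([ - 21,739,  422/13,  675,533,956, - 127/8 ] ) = [ - 21, - 127/8 , 422/13,533,675,739, 956 ] 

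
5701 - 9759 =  - 4058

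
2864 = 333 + 2531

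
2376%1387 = 989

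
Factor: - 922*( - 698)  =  2^2*349^1*461^1 = 643556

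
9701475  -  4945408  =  4756067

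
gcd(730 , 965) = 5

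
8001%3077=1847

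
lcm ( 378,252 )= 756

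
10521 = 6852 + 3669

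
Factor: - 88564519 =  - 8699^1 * 10181^1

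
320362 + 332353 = 652715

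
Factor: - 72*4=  - 2^5*3^2 = - 288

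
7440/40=186=186.00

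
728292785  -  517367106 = 210925679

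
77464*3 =232392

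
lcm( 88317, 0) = 0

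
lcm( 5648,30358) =242864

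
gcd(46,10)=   2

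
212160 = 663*320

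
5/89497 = 5/89497 = 0.00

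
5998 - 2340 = 3658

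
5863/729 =8+31/729 =8.04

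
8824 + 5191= 14015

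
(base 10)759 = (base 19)21i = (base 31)OF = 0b1011110111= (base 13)465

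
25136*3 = 75408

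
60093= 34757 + 25336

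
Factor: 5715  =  3^2 *5^1*127^1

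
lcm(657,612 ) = 44676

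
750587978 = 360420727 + 390167251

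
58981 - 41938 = 17043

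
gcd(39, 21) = 3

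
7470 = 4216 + 3254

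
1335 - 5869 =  - 4534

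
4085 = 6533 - 2448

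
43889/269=163 + 42/269=163.16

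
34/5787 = 34/5787 = 0.01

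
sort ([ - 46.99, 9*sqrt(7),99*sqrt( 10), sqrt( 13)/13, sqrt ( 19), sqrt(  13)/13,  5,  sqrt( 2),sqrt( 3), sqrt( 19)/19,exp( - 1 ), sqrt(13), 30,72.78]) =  [ - 46.99,  sqrt(19)/19,sqrt( 13 ) /13,  sqrt(13)/13,exp( - 1), sqrt( 2), sqrt(3),sqrt(13) , sqrt( 19), 5, 9*sqrt( 7),30, 72.78,99*sqrt( 10 )]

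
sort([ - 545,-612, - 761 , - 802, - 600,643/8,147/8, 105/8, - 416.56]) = [-802, - 761, - 612 , - 600, - 545, - 416.56, 105/8, 147/8, 643/8 ]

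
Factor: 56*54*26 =78624  =  2^5 *3^3*7^1*13^1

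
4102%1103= 793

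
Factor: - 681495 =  - 3^1*5^1*45433^1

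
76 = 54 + 22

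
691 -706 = - 15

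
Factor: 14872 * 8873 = 2^3*11^1* 13^2*19^1* 467^1 =131959256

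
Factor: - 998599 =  - 7^1*142657^1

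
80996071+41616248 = 122612319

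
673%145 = 93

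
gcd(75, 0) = 75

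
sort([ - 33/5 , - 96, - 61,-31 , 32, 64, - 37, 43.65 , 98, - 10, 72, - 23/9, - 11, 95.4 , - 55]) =[ - 96, - 61, - 55, - 37, - 31, -11 ,-10, - 33/5, - 23/9,32 , 43.65 , 64,72,  95.4 , 98 ]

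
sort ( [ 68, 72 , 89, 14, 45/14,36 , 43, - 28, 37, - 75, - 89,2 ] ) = [ - 89, - 75 , - 28, 2,  45/14 , 14,36, 37 , 43 , 68,72 , 89] 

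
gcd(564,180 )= 12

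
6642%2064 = 450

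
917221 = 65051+852170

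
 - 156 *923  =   - 143988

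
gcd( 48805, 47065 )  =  5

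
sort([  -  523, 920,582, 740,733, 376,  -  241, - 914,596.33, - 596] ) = [  -  914, - 596,  -  523,-241, 376, 582 , 596.33, 733, 740,920]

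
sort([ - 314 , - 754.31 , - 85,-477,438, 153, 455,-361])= [ - 754.31,  -  477, - 361,-314,-85,153, 438,455]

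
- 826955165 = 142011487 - 968966652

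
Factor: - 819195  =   - 3^1*5^1*13^1*4201^1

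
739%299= 141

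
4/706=2/353 = 0.01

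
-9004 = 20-9024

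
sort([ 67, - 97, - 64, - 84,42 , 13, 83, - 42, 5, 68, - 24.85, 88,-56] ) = [ - 97, - 84, - 64,- 56, - 42, - 24.85, 5, 13,42,67,68,  83, 88] 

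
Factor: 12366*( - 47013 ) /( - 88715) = 2^1*3^4*5^( - 1)*11^(-1 )*229^1*1613^( - 1 )*15671^1= 581362758/88715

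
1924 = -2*( - 962 )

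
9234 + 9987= 19221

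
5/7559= 5/7559 = 0.00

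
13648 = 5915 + 7733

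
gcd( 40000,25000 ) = 5000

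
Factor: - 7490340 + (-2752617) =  - 3^1 *19^1* 71^1*2531^1 =-10242957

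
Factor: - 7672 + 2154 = - 5518 = -2^1*31^1*89^1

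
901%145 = 31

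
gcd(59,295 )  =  59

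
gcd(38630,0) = 38630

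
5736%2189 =1358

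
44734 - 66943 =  - 22209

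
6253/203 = 30 + 163/203 = 30.80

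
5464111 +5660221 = 11124332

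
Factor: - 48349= - 7^1* 6907^1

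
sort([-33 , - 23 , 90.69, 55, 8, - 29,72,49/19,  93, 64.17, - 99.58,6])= [ - 99.58 , - 33, - 29,  -  23,49/19,6,8 , 55, 64.17,72,90.69, 93 ]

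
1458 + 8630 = 10088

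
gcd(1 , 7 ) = 1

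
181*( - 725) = -131225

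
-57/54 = -19/18 = - 1.06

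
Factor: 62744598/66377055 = 2^1 * 3^2*5^(  -  1)*7^2*23^1 * 1031^1*1289^ ( - 1)*3433^(-1)  =  20914866/22125685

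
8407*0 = 0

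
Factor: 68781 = 3^1*101^1 *227^1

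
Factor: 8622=2^1*3^2 * 479^1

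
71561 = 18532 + 53029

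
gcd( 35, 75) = 5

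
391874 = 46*8519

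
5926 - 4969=957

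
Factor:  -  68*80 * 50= - 2^7 * 5^3*17^1 = - 272000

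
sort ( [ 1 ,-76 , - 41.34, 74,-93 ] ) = [ - 93, - 76,  -  41.34,1, 74 ]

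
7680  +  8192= 15872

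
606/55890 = 101/9315 = 0.01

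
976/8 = 122 = 122.00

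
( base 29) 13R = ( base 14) 4c3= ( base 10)955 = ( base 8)1673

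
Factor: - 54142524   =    -  2^2*3^2 * 1503959^1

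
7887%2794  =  2299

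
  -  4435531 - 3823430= - 8258961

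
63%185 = 63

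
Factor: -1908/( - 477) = 4 = 2^2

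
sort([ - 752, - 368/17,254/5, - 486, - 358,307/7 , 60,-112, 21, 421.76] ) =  [ - 752, - 486, - 358, - 112, - 368/17  ,  21 , 307/7,254/5, 60,  421.76]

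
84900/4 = 21225 = 21225.00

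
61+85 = 146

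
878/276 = 3 + 25/138 = 3.18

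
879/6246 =293/2082 = 0.14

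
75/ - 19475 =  - 3/779 = - 0.00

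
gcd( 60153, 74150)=1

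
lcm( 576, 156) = 7488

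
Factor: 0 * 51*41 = 0^1 = 0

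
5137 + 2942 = 8079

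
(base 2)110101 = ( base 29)1O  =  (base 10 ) 53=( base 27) 1q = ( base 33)1k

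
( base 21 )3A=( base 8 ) 111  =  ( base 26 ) 2l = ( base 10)73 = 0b1001001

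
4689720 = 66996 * 70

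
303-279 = 24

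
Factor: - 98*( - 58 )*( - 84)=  - 2^4*3^1*7^3*29^1 = -477456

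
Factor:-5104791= - 3^2*257^1*2207^1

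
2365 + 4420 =6785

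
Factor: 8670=2^1*3^1 * 5^1*17^2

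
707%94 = 49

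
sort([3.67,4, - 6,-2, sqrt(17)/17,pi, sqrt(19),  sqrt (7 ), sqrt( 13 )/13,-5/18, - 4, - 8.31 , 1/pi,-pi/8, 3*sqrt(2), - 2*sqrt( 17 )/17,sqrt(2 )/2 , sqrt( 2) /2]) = [- 8.31, - 6, - 4,  -  2, - 2 *sqrt(17 )/17, - pi/8, -5/18,sqrt( 17)/17, sqrt( 13 )/13,1/pi, sqrt( 2 )/2, sqrt( 2) /2, sqrt (7), pi, 3.67, 4, 3* sqrt ( 2 ), sqrt (19 )] 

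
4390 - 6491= - 2101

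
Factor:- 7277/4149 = -3^(  -  2)*19^1*383^1 * 461^( - 1 )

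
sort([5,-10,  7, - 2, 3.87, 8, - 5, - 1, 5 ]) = [ - 10, - 5,- 2, - 1,3.87,5, 5, 7, 8 ] 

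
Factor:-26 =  - 2^1*13^1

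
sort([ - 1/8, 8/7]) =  [ - 1/8,8/7]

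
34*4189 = 142426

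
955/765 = 1 + 38/153 = 1.25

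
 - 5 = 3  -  8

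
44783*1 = 44783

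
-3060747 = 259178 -3319925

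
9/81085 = 9/81085 = 0.00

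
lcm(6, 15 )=30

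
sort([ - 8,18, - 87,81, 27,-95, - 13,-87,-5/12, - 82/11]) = [ - 95,  -  87, - 87, - 13, - 8,  -  82/11, - 5/12, 18, 27,81]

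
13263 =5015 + 8248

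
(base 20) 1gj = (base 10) 739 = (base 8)1343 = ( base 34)LP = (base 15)344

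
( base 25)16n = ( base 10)798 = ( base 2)1100011110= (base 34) NG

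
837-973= - 136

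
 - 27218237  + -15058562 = - 42276799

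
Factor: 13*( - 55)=- 5^1*11^1*  13^1= -  715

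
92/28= 23/7 = 3.29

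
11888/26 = 457 + 3/13 = 457.23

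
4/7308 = 1/1827 = 0.00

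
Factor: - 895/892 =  - 2^(-2 )*5^1*179^1*223^ (-1)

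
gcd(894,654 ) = 6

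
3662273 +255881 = 3918154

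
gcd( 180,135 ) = 45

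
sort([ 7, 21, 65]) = [7, 21, 65]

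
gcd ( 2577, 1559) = 1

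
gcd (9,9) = 9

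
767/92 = 8 + 31/92 = 8.34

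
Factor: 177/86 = 2^( - 1)*3^1 * 43^ ( - 1 )*59^1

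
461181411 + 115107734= 576289145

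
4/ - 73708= -1 + 18426/18427 = - 0.00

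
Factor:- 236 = -2^2*59^1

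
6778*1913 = 12966314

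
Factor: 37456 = 2^4 * 2341^1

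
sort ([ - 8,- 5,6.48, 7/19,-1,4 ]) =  [ - 8, - 5, -1, 7/19  ,  4, 6.48 ] 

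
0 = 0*2349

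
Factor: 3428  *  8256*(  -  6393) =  - 2^8*3^2*43^1*857^1*2131^1= - 180931924224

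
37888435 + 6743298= 44631733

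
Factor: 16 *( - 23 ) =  - 368 = - 2^4*23^1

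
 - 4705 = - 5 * 941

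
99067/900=99067/900=110.07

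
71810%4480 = 130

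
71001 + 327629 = 398630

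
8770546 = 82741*106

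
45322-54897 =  - 9575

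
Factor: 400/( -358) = -200/179 = -2^3*5^2 * 179^( - 1)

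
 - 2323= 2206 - 4529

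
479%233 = 13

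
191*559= 106769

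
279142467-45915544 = 233226923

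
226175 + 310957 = 537132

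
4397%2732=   1665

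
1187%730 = 457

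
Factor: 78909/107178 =2^ ( - 1 )*29^1* 907^1*17863^(- 1)= 26303/35726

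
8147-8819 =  - 672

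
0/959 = 0 = 0.00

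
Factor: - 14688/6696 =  - 68/31 = - 2^2 * 17^1 *31^ ( - 1)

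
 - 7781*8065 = - 62753765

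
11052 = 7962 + 3090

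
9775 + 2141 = 11916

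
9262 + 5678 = 14940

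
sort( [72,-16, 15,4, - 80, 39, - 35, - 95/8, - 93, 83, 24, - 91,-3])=[ - 93, - 91, - 80, -35 , - 16,  -  95/8, - 3,4, 15, 24, 39, 72,83]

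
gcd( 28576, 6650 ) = 38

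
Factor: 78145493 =179^1*461^1* 947^1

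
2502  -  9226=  - 6724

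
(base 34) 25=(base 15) 4D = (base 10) 73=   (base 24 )31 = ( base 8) 111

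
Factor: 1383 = 3^1*461^1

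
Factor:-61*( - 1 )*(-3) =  - 3^1*61^1 = -183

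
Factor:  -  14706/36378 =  - 19/47 = - 19^1*47^ ( - 1)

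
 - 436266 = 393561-829827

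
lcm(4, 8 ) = 8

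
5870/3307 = 1+ 2563/3307= 1.78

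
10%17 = 10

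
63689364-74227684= - 10538320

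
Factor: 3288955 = 5^1*59^1*11149^1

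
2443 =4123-1680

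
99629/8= 12453 + 5/8 = 12453.62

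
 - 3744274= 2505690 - 6249964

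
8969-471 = 8498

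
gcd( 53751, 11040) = 69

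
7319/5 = 7319/5= 1463.80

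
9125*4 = 36500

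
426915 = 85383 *5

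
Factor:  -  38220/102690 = - 2^1*3^( - 1)*7^1*13^1*163^ ( - 1 ) = - 182/489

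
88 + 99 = 187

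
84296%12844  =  7232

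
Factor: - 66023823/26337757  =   - 3^1  *  23^1 * 71^1*523^( - 1)*13477^1*50359^( - 1)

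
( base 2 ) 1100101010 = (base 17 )2db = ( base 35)N5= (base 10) 810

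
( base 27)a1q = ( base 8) 16257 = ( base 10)7343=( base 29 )8l6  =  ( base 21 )gde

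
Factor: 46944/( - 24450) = -2^4* 3^1*5^(-2)= -48/25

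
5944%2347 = 1250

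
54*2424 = 130896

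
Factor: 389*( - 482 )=  -  2^1*241^1*389^1  =  - 187498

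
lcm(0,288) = 0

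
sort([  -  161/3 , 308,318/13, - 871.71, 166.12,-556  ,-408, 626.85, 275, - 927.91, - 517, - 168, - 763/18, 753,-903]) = [ - 927.91, - 903,-871.71, - 556, - 517,-408, - 168, - 161/3, - 763/18, 318/13,166.12, 275, 308,626.85, 753] 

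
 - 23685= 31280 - 54965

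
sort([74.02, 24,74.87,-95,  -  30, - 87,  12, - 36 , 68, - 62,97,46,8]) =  [ - 95, - 87, - 62, - 36, -30,8, 12,  24,46,68,74.02,74.87,  97]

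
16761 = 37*453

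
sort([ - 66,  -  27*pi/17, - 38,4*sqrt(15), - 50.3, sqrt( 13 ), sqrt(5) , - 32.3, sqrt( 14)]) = [ - 66, - 50.3, - 38, - 32.3, - 27*pi/17, sqrt( 5) , sqrt(13 ),  sqrt(14)  ,  4*sqrt(15 ) ]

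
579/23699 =579/23699=0.02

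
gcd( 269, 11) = 1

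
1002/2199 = 334/733 = 0.46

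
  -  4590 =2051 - 6641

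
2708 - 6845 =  - 4137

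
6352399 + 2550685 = 8903084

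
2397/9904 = 2397/9904 = 0.24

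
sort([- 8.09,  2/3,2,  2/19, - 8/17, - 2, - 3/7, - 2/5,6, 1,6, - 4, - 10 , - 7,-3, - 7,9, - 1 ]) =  [  -  10 , - 8.09, - 7, - 7, - 4, - 3, - 2, - 1,  -  8/17, - 3/7, - 2/5, 2/19,2/3, 1, 2,6,  6, 9] 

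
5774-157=5617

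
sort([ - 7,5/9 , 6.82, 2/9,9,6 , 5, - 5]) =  [ - 7, - 5,2/9, 5/9,  5, 6, 6.82,9]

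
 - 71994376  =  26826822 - 98821198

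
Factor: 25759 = 25759^1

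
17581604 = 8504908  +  9076696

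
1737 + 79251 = 80988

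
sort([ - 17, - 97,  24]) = [ - 97, - 17, 24]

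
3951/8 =493 + 7/8 =493.88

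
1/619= 1/619 = 0.00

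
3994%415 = 259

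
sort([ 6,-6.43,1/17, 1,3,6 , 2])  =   [ - 6.43, 1/17, 1,  2, 3, 6  ,  6]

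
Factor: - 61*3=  - 3^1*61^1  =  -183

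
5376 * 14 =75264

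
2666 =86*31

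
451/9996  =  451/9996 = 0.05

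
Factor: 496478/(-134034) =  - 989/267 =- 3^( - 1)*23^1*43^1*89^( - 1) 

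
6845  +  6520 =13365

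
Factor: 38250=2^1*3^2*5^3*17^1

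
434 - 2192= - 1758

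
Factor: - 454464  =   - 2^6*3^3*263^1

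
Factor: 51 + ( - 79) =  - 2^2*7^1 = - 28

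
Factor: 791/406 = 113/58= 2^ ( - 1 )*29^(  -  1)*113^1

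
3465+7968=11433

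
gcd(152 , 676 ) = 4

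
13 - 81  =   - 68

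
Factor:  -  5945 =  -5^1*29^1 * 41^1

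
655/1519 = 655/1519 = 0.43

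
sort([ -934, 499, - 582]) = [ - 934,-582,499]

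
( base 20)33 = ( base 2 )111111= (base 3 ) 2100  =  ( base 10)63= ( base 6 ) 143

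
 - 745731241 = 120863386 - 866594627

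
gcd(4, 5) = 1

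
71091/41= 1733 + 38/41=1733.93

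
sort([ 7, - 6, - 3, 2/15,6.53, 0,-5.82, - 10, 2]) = [-10 , - 6,- 5.82,  -  3, 0, 2/15, 2, 6.53, 7] 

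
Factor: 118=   2^1*59^1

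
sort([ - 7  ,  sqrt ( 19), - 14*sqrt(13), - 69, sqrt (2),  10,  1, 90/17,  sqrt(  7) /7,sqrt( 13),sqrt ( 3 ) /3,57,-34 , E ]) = [  -  69, - 14*sqrt(13), - 34, - 7, sqrt(7)/7,sqrt ( 3 )/3, 1,  sqrt(2),  E, sqrt(13),  sqrt( 19 ),90/17,10,  57] 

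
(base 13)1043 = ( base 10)2252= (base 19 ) 64a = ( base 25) 3F2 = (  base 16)8cc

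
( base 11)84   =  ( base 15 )62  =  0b1011100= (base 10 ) 92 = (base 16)5C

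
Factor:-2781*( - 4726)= 13143006 = 2^1*3^3*17^1*103^1*139^1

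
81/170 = 81/170 = 0.48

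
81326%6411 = 4394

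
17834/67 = 17834/67 = 266.18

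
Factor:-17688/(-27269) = 2^3 * 3^1* 37^( - 1 ) = 24/37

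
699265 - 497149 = 202116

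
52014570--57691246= 109705816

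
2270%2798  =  2270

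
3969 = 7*567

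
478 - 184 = 294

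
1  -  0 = 1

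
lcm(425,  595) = 2975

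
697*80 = 55760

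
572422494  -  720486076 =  - 148063582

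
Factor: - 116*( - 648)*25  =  1879200 = 2^5*3^4*5^2*29^1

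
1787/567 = 1787/567=3.15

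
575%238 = 99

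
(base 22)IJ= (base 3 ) 120101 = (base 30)dp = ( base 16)19F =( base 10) 415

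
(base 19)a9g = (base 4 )323111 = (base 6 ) 25325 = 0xed5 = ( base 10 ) 3797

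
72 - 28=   44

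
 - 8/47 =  - 8/47 = - 0.17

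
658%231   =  196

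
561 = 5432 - 4871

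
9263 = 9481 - 218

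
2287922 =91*25142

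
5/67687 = 5/67687 = 0.00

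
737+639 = 1376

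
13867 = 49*283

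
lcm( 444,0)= 0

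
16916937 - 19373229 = -2456292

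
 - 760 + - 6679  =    -  7439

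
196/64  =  49/16 = 3.06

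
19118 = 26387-7269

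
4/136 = 1/34 = 0.03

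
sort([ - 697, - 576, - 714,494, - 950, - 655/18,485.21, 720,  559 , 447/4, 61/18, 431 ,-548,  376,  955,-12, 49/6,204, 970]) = [ - 950, - 714, - 697, - 576, - 548, - 655/18, - 12,  61/18,49/6 , 447/4, 204,  376,431 , 485.21, 494 , 559,720, 955, 970 ] 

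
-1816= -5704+3888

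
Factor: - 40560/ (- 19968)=65/32 = 2^( - 5 )*5^1*13^1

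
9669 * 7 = 67683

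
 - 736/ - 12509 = 736/12509=0.06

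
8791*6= 52746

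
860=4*215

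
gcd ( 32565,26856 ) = 3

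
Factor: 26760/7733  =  2^3 * 3^1 *5^1*11^ ( - 1) * 19^( - 1)*37^( - 1 )*223^1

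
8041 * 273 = 2195193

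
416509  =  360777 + 55732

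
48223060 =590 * 81734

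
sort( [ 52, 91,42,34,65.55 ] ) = [ 34, 42, 52,65.55,91 ]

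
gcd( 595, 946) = 1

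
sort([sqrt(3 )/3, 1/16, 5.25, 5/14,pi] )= [1/16,5/14 , sqrt(3)/3,pi, 5.25] 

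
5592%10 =2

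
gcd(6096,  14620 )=4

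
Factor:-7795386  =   - 2^1*3^3*241^1*599^1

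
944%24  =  8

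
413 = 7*59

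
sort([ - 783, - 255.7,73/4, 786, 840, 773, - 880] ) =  [ - 880, - 783, -255.7,  73/4, 773, 786,840 ]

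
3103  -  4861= -1758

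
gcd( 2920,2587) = 1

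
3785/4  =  946 + 1/4 = 946.25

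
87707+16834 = 104541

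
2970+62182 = 65152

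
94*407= 38258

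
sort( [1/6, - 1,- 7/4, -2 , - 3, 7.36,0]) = [ - 3 , - 2, - 7/4, - 1,0, 1/6,7.36]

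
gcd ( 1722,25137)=21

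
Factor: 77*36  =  2^2 *3^2*7^1*11^1 = 2772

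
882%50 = 32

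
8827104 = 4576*1929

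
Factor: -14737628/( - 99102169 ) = 2^2*37^( - 1) * 2678437^( - 1)*3684407^1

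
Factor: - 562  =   - 2^1*281^1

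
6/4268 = 3/2134 = 0.00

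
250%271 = 250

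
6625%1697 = 1534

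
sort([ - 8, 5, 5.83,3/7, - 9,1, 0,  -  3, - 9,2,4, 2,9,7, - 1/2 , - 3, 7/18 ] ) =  [ - 9, - 9, - 8, - 3, - 3, - 1/2,0,7/18,3/7, 1, 2,  2,4 , 5,5.83, 7,9 ]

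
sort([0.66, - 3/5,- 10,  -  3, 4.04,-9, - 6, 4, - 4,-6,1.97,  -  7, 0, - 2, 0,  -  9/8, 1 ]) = [ - 10,-9, -7, - 6,  -  6,-4, - 3,- 2, - 9/8, - 3/5, 0,0, 0.66, 1,1.97, 4, 4.04 ]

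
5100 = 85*60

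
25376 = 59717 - 34341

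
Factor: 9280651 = 9280651^1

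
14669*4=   58676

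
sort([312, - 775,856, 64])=[ - 775,64,312,  856]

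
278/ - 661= - 278/661 = - 0.42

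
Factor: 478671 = 3^1*31^1*5147^1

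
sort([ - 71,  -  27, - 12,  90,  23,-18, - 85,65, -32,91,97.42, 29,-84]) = [ - 85,-84 , - 71, -32,-27,  -  18,-12, 23,29,65  ,  90, 91,  97.42] 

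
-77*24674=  - 1899898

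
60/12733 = 60/12733   =  0.00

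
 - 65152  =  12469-77621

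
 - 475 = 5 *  ( - 95 )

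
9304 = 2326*4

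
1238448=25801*48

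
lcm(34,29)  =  986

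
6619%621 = 409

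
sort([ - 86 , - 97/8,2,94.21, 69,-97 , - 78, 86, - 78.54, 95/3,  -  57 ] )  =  [ - 97, - 86, - 78.54 , - 78, -57, -97/8,2, 95/3,69,86, 94.21 ]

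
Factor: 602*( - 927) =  - 558054= - 2^1* 3^2*7^1*43^1*103^1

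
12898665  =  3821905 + 9076760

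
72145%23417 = 1894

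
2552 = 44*58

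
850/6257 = 850/6257 = 0.14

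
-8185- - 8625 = 440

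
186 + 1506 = 1692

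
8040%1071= 543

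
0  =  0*9016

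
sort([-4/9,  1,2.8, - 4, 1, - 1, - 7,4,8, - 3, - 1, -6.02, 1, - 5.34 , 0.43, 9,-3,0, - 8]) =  [-8, - 7, - 6.02, - 5.34, - 4, - 3,-3, - 1, - 1 , - 4/9,0, 0.43 , 1,1,1, 2.8,4, 8, 9]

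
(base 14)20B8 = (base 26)898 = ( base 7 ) 22321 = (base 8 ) 13022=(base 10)5650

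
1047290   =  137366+909924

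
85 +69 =154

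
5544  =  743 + 4801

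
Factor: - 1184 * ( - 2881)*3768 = 2^8 * 3^1  *  37^1*43^1* 67^1*157^1 = 12853039872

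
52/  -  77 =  - 52/77 = - 0.68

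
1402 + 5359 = 6761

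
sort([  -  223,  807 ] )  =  [-223, 807]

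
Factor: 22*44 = 2^3*11^2 = 968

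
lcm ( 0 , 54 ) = 0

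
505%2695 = 505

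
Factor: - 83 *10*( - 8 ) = 2^4*5^1  *  83^1=6640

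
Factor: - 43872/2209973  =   - 2^5*3^1 * 37^(-1)  *457^1*59729^( - 1)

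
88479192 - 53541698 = 34937494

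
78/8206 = 39/4103  =  0.01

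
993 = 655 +338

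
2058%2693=2058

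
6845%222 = 185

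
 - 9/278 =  - 1 + 269/278= - 0.03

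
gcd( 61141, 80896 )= 1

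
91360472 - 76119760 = 15240712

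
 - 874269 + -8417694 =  - 9291963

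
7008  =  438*16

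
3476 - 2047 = 1429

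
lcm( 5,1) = 5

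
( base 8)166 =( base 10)118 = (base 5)433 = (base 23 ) 53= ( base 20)5i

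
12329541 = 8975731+3353810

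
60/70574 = 30/35287 = 0.00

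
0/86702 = 0 = 0.00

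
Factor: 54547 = 54547^1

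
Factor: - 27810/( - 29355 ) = 2^1*3^2*19^( - 1 ) = 18/19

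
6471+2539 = 9010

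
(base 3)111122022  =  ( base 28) CJ4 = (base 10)9944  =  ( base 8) 23330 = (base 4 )2123120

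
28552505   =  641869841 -613317336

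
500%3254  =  500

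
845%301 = 243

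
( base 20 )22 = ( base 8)52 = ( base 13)33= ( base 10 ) 42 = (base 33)19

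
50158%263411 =50158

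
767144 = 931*824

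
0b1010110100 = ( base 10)692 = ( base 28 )ok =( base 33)KW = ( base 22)19a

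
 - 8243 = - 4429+-3814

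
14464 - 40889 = -26425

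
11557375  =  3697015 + 7860360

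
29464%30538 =29464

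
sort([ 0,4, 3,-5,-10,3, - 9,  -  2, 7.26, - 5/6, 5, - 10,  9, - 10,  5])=[ - 10, -10, - 10,-9, - 5, - 2,-5/6, 0,3 , 3 , 4,5, 5,  7.26,9]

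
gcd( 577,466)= 1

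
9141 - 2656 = 6485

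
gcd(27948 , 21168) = 12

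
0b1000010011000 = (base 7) 15246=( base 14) 1796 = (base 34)3mw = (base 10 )4248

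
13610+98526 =112136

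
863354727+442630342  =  1305985069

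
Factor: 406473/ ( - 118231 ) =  - 3^1*137^( - 1)*157^1 = - 471/137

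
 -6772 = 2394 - 9166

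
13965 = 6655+7310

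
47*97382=4576954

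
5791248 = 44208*131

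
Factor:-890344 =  - 2^3*7^1*13^1*1223^1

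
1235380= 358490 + 876890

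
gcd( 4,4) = 4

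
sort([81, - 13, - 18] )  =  [-18,-13,81] 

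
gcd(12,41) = 1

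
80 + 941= 1021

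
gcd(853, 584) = 1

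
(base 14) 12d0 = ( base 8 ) 6366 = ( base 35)2os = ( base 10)3318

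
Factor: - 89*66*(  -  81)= 2^1*3^5*11^1*89^1 = 475794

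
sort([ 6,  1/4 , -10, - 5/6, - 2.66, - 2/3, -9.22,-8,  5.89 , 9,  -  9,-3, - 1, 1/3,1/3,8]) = [-10, - 9.22, - 9, - 8,-3, - 2.66, - 1, - 5/6 , - 2/3,1/4,1/3, 1/3, 5.89, 6, 8,9]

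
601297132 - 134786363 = 466510769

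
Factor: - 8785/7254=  - 2^ ( - 1 )*3^(-2 ) * 5^1 * 7^1 * 13^( - 1)*31^( - 1)*251^1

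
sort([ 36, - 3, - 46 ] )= [ - 46,-3, 36] 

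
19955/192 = 19955/192= 103.93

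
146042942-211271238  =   - 65228296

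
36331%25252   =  11079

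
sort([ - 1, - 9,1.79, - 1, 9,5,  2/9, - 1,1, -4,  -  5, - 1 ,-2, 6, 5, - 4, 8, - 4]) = [- 9 ,- 5 ,-4, - 4,-4, - 2,- 1, - 1, - 1, - 1,  2/9,  1, 1.79, 5, 5,6,8 , 9 ]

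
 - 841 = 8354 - 9195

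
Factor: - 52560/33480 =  - 2^1*3^( - 1 )*31^ ( - 1)*73^1 = -146/93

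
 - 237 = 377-614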